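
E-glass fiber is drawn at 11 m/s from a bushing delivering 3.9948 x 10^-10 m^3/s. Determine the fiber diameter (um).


Cross-sectional area from continuity:
  A = Q / v = 3.9948 x 10^-10 / 11 = 3.631636 x 10^-11 m^2
Diameter from circular cross-section:
  d = sqrt(4A / pi) * 10^6 (m -> um)
  d = sqrt(4 * 3.631636 x 10^-11 / pi) * 10^6 = 6.8 um

6.8 um


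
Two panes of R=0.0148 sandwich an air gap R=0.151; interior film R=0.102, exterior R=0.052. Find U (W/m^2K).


Total thermal resistance (series):
  R_total = R_in + R_glass + R_air + R_glass + R_out
  R_total = 0.102 + 0.0148 + 0.151 + 0.0148 + 0.052 = 0.3346 m^2K/W
U-value = 1 / R_total = 1 / 0.3346 = 2.989 W/m^2K

2.989 W/m^2K


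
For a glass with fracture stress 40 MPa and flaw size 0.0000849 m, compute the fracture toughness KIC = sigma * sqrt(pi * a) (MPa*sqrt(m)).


Fracture toughness: KIC = sigma * sqrt(pi * a)
  pi * a = pi * 0.0000849 = 0.000266721
  sqrt(pi * a) = 0.016332
  KIC = 40 * 0.016332 = 0.653 MPa*sqrt(m)

0.653 MPa*sqrt(m)


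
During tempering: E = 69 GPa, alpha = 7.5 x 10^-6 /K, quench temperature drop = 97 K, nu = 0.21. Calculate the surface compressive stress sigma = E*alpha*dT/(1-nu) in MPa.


Tempering stress: sigma = E * alpha * dT / (1 - nu)
  E (MPa) = 69 * 1000 = 69000
  Numerator = 69000 * (7.5 x 10^-6) * 97 = 50.1975
  Denominator = 1 - 0.21 = 0.79
  sigma = 50.1975 / 0.79 = 63.5 MPa

63.5 MPa


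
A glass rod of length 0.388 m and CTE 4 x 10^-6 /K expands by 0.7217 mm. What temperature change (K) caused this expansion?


Rearrange dL = alpha * L0 * dT for dT:
  dT = dL / (alpha * L0)
  dL (m) = 0.7217 / 1000 = 0.0007217
  dT = 0.0007217 / ((4 x 10^-6) * 0.388) = 465.0 K

465.0 K


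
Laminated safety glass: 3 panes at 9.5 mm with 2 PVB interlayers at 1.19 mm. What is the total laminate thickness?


Total thickness = glass contribution + PVB contribution
  Glass: 3 * 9.5 = 28.5 mm
  PVB: 2 * 1.19 = 2.38 mm
  Total = 28.5 + 2.38 = 30.88 mm

30.88 mm


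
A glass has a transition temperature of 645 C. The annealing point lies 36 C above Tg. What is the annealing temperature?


The annealing temperature is Tg plus the offset:
  T_anneal = 645 + 36 = 681 C

681 C


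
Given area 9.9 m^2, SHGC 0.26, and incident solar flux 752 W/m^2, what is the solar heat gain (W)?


Solar heat gain: Q = Area * SHGC * Irradiance
  Q = 9.9 * 0.26 * 752 = 1935.6 W

1935.6 W


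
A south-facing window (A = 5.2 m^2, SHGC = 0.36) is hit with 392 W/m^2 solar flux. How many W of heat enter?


Solar heat gain: Q = Area * SHGC * Irradiance
  Q = 5.2 * 0.36 * 392 = 733.8 W

733.8 W


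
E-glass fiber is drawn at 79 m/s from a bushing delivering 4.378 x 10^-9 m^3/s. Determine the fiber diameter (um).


Cross-sectional area from continuity:
  A = Q / v = 4.378 x 10^-9 / 79 = 5.541772 x 10^-11 m^2
Diameter from circular cross-section:
  d = sqrt(4A / pi) * 10^6 (m -> um)
  d = sqrt(4 * 5.541772 x 10^-11 / pi) * 10^6 = 8.4 um

8.4 um


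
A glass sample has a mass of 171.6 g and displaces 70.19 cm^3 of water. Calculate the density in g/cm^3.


Use the definition of density:
  rho = mass / volume
  rho = 171.6 / 70.19 = 2.445 g/cm^3

2.445 g/cm^3


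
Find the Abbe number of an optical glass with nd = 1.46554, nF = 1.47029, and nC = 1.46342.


Abbe number formula: Vd = (nd - 1) / (nF - nC)
  nd - 1 = 1.46554 - 1 = 0.46554
  nF - nC = 1.47029 - 1.46342 = 0.00687
  Vd = 0.46554 / 0.00687 = 67.76

67.76


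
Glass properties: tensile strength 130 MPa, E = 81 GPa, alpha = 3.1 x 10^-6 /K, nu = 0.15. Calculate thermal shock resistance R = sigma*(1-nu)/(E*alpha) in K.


Thermal shock resistance: R = sigma * (1 - nu) / (E * alpha)
  Numerator = 130 * (1 - 0.15) = 110.5
  Denominator = 81 * 1000 * (3.1 x 10^-6) = 0.2511
  R = 110.5 / 0.2511 = 440.1 K

440.1 K


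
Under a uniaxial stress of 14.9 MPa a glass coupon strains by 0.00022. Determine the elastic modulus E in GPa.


Young's modulus: E = stress / strain
  E = 14.9 MPa / 0.00022 = 67727.27 MPa
Convert to GPa: 67727.27 / 1000 = 67.73 GPa

67.73 GPa


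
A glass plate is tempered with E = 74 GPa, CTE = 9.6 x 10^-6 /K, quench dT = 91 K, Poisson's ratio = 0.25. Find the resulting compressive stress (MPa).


Tempering stress: sigma = E * alpha * dT / (1 - nu)
  E (MPa) = 74 * 1000 = 74000
  Numerator = 74000 * (9.6 x 10^-6) * 91 = 64.6464
  Denominator = 1 - 0.25 = 0.75
  sigma = 64.6464 / 0.75 = 86.2 MPa

86.2 MPa


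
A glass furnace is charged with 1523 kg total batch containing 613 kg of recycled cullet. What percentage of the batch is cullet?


Cullet ratio = (cullet mass / total batch mass) * 100
  Ratio = 613 / 1523 * 100 = 40.25%

40.25%


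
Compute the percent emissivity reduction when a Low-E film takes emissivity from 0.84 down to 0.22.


Percentage reduction = (1 - coated/uncoated) * 100
  Ratio = 0.22 / 0.84 = 0.2619
  Reduction = (1 - 0.2619) * 100 = 73.8%

73.8%


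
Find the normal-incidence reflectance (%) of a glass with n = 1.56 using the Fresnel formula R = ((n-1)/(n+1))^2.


Fresnel reflectance at normal incidence:
  R = ((n - 1)/(n + 1))^2
  (n - 1)/(n + 1) = (1.56 - 1)/(1.56 + 1) = 0.21875
  R = 0.21875^2 = 0.0478516
  R(%) = 0.0478516 * 100 = 4.785%

4.785%


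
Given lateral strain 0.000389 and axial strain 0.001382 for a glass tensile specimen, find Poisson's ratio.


Poisson's ratio: nu = lateral strain / axial strain
  nu = 0.000389 / 0.001382 = 0.2815

0.2815


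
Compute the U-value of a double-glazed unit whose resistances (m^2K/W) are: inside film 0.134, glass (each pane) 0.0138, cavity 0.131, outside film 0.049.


Total thermal resistance (series):
  R_total = R_in + R_glass + R_air + R_glass + R_out
  R_total = 0.134 + 0.0138 + 0.131 + 0.0138 + 0.049 = 0.3416 m^2K/W
U-value = 1 / R_total = 1 / 0.3416 = 2.927 W/m^2K

2.927 W/m^2K


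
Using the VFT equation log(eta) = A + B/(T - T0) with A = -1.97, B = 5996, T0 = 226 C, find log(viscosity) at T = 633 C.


VFT equation: log(eta) = A + B / (T - T0)
  T - T0 = 633 - 226 = 407
  B / (T - T0) = 5996 / 407 = 14.732
  log(eta) = -1.97 + 14.732 = 12.762

12.762


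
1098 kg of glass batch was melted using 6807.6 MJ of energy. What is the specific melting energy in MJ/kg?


Rearrange E = m * s for s:
  s = E / m
  s = 6807.6 / 1098 = 6.2 MJ/kg

6.2 MJ/kg


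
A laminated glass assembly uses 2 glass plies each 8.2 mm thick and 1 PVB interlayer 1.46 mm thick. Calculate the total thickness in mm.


Total thickness = glass contribution + PVB contribution
  Glass: 2 * 8.2 = 16.4 mm
  PVB: 1 * 1.46 = 1.46 mm
  Total = 16.4 + 1.46 = 17.86 mm

17.86 mm


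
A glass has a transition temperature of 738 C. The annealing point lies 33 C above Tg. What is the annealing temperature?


The annealing temperature is Tg plus the offset:
  T_anneal = 738 + 33 = 771 C

771 C


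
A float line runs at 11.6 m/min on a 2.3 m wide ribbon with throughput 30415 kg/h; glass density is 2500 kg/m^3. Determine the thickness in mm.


Ribbon cross-section from mass balance:
  Volume rate = throughput / density = 30415 / 2500 = 12.166 m^3/h
  thickness = volume rate / (speed * 60 * width), i.e.
  thickness = throughput / (60 * speed * width * density) * 1000
  thickness = 30415 / (60 * 11.6 * 2.3 * 2500) * 1000 = 7.6 mm

7.6 mm


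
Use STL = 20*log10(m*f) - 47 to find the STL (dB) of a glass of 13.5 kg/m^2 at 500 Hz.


Mass law: STL = 20 * log10(m * f) - 47
  m * f = 13.5 * 500 = 6750
  log10(6750) = 3.8293
  STL = 20 * 3.8293 - 47 = 76.586 - 47 = 29.6 dB

29.6 dB


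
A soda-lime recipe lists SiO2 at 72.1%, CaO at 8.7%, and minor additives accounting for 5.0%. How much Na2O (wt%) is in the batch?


Pieces sum to 100%:
  Na2O = 100 - (SiO2 + CaO + others)
  Na2O = 100 - (72.1 + 8.7 + 5.0) = 14.2%

14.2%


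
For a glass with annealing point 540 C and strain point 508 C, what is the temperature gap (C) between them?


Gap = T_anneal - T_strain:
  gap = 540 - 508 = 32 C

32 C


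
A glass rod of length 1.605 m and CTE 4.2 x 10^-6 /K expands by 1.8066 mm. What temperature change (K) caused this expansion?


Rearrange dL = alpha * L0 * dT for dT:
  dT = dL / (alpha * L0)
  dL (m) = 1.8066 / 1000 = 0.0018066
  dT = 0.0018066 / ((4.2 x 10^-6) * 1.605) = 268.0 K

268.0 K


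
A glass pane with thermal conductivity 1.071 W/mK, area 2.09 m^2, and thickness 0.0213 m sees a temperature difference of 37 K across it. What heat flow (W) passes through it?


Fourier's law: Q = k * A * dT / t
  Q = 1.071 * 2.09 * 37 / 0.0213
  Q = 82.82043 / 0.0213 = 3888.3 W

3888.3 W


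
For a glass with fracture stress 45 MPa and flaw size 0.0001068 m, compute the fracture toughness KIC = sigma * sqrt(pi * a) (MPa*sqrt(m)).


Fracture toughness: KIC = sigma * sqrt(pi * a)
  pi * a = pi * 0.0001068 = 0.000335522
  sqrt(pi * a) = 0.018317
  KIC = 45 * 0.018317 = 0.824 MPa*sqrt(m)

0.824 MPa*sqrt(m)


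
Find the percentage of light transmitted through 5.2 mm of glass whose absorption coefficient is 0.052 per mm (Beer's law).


Beer-Lambert law: T = exp(-alpha * thickness)
  exponent = -0.052 * 5.2 = -0.2704
  T = exp(-0.2704) = 0.7631
  Percentage = 0.7631 * 100 = 76.31%

76.31%


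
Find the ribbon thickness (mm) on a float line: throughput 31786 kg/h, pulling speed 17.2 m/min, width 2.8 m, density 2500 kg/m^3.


Ribbon cross-section from mass balance:
  Volume rate = throughput / density = 31786 / 2500 = 12.7144 m^3/h
  thickness = volume rate / (speed * 60 * width), i.e.
  thickness = throughput / (60 * speed * width * density) * 1000
  thickness = 31786 / (60 * 17.2 * 2.8 * 2500) * 1000 = 4.4 mm

4.4 mm


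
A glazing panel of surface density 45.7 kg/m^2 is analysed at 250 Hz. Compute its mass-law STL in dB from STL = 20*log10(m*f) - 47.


Mass law: STL = 20 * log10(m * f) - 47
  m * f = 45.7 * 250 = 11425
  log10(11425) = 4.05786
  STL = 20 * 4.05786 - 47 = 81.1572 - 47 = 34.2 dB

34.2 dB


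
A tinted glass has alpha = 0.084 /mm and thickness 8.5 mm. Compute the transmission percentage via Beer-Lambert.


Beer-Lambert law: T = exp(-alpha * thickness)
  exponent = -0.084 * 8.5 = -0.714
  T = exp(-0.714) = 0.4897
  Percentage = 0.4897 * 100 = 48.97%

48.97%


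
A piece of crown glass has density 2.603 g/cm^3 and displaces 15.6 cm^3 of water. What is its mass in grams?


Rearrange rho = m / V:
  m = rho * V
  m = 2.603 * 15.6 = 40.607 g

40.607 g


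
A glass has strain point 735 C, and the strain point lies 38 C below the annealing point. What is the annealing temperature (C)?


T_anneal = T_strain + gap:
  T_anneal = 735 + 38 = 773 C

773 C


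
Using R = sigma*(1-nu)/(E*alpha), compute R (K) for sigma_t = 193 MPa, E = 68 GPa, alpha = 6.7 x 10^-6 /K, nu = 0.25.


Thermal shock resistance: R = sigma * (1 - nu) / (E * alpha)
  Numerator = 193 * (1 - 0.25) = 144.75
  Denominator = 68 * 1000 * (6.7 x 10^-6) = 0.4556
  R = 144.75 / 0.4556 = 317.7 K

317.7 K


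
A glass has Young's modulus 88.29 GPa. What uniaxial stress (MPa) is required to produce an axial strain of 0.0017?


Rearrange E = sigma / epsilon:
  sigma = E * epsilon
  E (MPa) = 88.29 * 1000 = 88290
  sigma = 88290 * 0.0017 = 150.09 MPa

150.09 MPa


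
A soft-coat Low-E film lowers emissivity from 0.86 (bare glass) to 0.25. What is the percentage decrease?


Percentage reduction = (1 - coated/uncoated) * 100
  Ratio = 0.25 / 0.86 = 0.2907
  Reduction = (1 - 0.2907) * 100 = 70.9%

70.9%


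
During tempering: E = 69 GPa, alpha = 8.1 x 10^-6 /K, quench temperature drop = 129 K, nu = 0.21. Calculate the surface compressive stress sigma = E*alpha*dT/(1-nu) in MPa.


Tempering stress: sigma = E * alpha * dT / (1 - nu)
  E (MPa) = 69 * 1000 = 69000
  Numerator = 69000 * (8.1 x 10^-6) * 129 = 72.0981
  Denominator = 1 - 0.21 = 0.79
  sigma = 72.0981 / 0.79 = 91.3 MPa

91.3 MPa


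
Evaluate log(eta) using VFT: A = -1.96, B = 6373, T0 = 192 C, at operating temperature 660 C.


VFT equation: log(eta) = A + B / (T - T0)
  T - T0 = 660 - 192 = 468
  B / (T - T0) = 6373 / 468 = 13.618
  log(eta) = -1.96 + 13.618 = 11.658

11.658


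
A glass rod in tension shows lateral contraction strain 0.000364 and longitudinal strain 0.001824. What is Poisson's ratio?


Poisson's ratio: nu = lateral strain / axial strain
  nu = 0.000364 / 0.001824 = 0.1996

0.1996


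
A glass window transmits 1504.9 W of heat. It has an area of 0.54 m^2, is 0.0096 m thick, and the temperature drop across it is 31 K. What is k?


Fourier's law rearranged: k = Q * t / (A * dT)
  Numerator = 1504.9 * 0.0096 = 14.44704
  Denominator = 0.54 * 31 = 16.74
  k = 14.44704 / 16.74 = 0.863 W/mK

0.863 W/mK


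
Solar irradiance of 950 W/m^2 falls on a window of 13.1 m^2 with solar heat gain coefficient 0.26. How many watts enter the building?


Solar heat gain: Q = Area * SHGC * Irradiance
  Q = 13.1 * 0.26 * 950 = 3235.7 W

3235.7 W


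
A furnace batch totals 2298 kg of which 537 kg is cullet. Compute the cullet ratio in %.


Cullet ratio = (cullet mass / total batch mass) * 100
  Ratio = 537 / 2298 * 100 = 23.37%

23.37%


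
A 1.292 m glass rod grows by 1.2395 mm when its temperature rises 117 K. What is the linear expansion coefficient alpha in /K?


Rearrange dL = alpha * L0 * dT for alpha:
  alpha = dL / (L0 * dT)
  alpha = (1.2395 / 1000) / (1.292 * 117) = 0.0000082 /K = 8.2 x 10^-6 /K

8.2 x 10^-6 /K


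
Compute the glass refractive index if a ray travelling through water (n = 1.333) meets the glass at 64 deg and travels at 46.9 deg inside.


Apply Snell's law: n1 * sin(theta1) = n2 * sin(theta2)
  n2 = n1 * sin(theta1) / sin(theta2)
  sin(64) = 0.898794
  sin(46.9) = 0.730162
  n2 = 1.333 * 0.898794 / 0.730162 = 1.6409

1.6409


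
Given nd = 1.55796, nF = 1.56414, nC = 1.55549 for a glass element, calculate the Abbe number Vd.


Abbe number formula: Vd = (nd - 1) / (nF - nC)
  nd - 1 = 1.55796 - 1 = 0.55796
  nF - nC = 1.56414 - 1.55549 = 0.00865
  Vd = 0.55796 / 0.00865 = 64.5

64.5


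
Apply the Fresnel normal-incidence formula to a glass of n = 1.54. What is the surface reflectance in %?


Fresnel reflectance at normal incidence:
  R = ((n - 1)/(n + 1))^2
  (n - 1)/(n + 1) = (1.54 - 1)/(1.54 + 1) = 0.212598
  R = 0.212598^2 = 0.0451979
  R(%) = 0.0451979 * 100 = 4.52%

4.52%


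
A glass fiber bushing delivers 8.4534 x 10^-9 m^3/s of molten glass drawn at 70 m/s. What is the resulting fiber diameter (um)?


Cross-sectional area from continuity:
  A = Q / v = 8.4534 x 10^-9 / 70 = 1.207629 x 10^-10 m^2
Diameter from circular cross-section:
  d = sqrt(4A / pi) * 10^6 (m -> um)
  d = sqrt(4 * 1.207629 x 10^-10 / pi) * 10^6 = 12.4 um

12.4 um


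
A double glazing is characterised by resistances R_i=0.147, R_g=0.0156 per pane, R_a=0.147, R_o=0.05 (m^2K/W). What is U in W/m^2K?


Total thermal resistance (series):
  R_total = R_in + R_glass + R_air + R_glass + R_out
  R_total = 0.147 + 0.0156 + 0.147 + 0.0156 + 0.05 = 0.3752 m^2K/W
U-value = 1 / R_total = 1 / 0.3752 = 2.665 W/m^2K

2.665 W/m^2K


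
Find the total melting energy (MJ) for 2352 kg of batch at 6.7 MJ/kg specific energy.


Total energy = mass * specific energy
  E = 2352 * 6.7 = 15758.4 MJ

15758.4 MJ


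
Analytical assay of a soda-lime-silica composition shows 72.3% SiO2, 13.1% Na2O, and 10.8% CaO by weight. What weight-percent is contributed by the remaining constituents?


Sum the three major oxides:
  SiO2 + Na2O + CaO = 72.3 + 13.1 + 10.8 = 96.2%
Subtract from 100%:
  Others = 100 - 96.2 = 3.8%

3.8%


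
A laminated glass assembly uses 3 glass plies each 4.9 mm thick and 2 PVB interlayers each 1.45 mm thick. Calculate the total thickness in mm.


Total thickness = glass contribution + PVB contribution
  Glass: 3 * 4.9 = 14.7 mm
  PVB: 2 * 1.45 = 2.9 mm
  Total = 14.7 + 2.9 = 17.6 mm

17.6 mm


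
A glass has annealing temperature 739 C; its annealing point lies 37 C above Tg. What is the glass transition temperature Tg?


Rearrange T_anneal = Tg + offset for Tg:
  Tg = T_anneal - offset = 739 - 37 = 702 C

702 C


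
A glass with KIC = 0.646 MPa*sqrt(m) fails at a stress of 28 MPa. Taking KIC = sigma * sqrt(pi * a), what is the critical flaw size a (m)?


Rearrange KIC = sigma * sqrt(pi * a):
  sqrt(pi * a) = KIC / sigma
  sqrt(pi * a) = 0.646 / 28 = 0.023071
  a = (KIC / sigma)^2 / pi
  a = 0.023071^2 / pi = 0.0001694 m

0.0001694 m


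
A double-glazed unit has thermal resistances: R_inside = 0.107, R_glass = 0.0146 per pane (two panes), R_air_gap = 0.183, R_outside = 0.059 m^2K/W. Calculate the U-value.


Total thermal resistance (series):
  R_total = R_in + R_glass + R_air + R_glass + R_out
  R_total = 0.107 + 0.0146 + 0.183 + 0.0146 + 0.059 = 0.3782 m^2K/W
U-value = 1 / R_total = 1 / 0.3782 = 2.644 W/m^2K

2.644 W/m^2K


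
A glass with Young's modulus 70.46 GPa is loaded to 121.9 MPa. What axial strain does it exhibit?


Rearrange E = sigma / epsilon:
  epsilon = sigma / E
  E (MPa) = 70.46 * 1000 = 70460
  epsilon = 121.9 / 70460 = 0.00173

0.00173


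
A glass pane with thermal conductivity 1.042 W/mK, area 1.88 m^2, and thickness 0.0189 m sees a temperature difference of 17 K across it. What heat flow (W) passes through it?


Fourier's law: Q = k * A * dT / t
  Q = 1.042 * 1.88 * 17 / 0.0189
  Q = 33.30232 / 0.0189 = 1762 W

1762 W


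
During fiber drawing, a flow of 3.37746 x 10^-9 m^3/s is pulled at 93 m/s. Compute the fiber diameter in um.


Cross-sectional area from continuity:
  A = Q / v = 3.37746 x 10^-9 / 93 = 3.631677 x 10^-11 m^2
Diameter from circular cross-section:
  d = sqrt(4A / pi) * 10^6 (m -> um)
  d = sqrt(4 * 3.631677 x 10^-11 / pi) * 10^6 = 6.8 um

6.8 um


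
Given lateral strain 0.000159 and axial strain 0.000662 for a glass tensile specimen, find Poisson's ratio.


Poisson's ratio: nu = lateral strain / axial strain
  nu = 0.000159 / 0.000662 = 0.2402

0.2402


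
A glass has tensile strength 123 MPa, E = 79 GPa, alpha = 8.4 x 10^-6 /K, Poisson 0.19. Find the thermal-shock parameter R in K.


Thermal shock resistance: R = sigma * (1 - nu) / (E * alpha)
  Numerator = 123 * (1 - 0.19) = 99.63
  Denominator = 79 * 1000 * (8.4 x 10^-6) = 0.6636
  R = 99.63 / 0.6636 = 150.1 K

150.1 K


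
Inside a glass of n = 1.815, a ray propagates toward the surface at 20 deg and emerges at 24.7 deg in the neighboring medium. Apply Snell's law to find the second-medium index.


Apply Snell's law: n1 * sin(theta1) = n2 * sin(theta2)
  n2 = n1 * sin(theta1) / sin(theta2)
  sin(20) = 0.34202
  sin(24.7) = 0.417867
  n2 = 1.815 * 0.34202 / 0.417867 = 1.4856

1.4856


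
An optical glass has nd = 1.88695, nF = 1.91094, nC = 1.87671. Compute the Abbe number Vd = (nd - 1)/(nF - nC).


Abbe number formula: Vd = (nd - 1) / (nF - nC)
  nd - 1 = 1.88695 - 1 = 0.88695
  nF - nC = 1.91094 - 1.87671 = 0.03423
  Vd = 0.88695 / 0.03423 = 25.91

25.91


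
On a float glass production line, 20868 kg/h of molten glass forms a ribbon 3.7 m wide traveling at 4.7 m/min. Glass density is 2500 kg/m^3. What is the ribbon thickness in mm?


Ribbon cross-section from mass balance:
  Volume rate = throughput / density = 20868 / 2500 = 8.3472 m^3/h
  thickness = volume rate / (speed * 60 * width), i.e.
  thickness = throughput / (60 * speed * width * density) * 1000
  thickness = 20868 / (60 * 4.7 * 3.7 * 2500) * 1000 = 8.0 mm

8.0 mm


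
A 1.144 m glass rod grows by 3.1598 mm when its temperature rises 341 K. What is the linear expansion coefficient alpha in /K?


Rearrange dL = alpha * L0 * dT for alpha:
  alpha = dL / (L0 * dT)
  alpha = (3.1598 / 1000) / (1.144 * 341) = 0.0000081 /K = 8.1 x 10^-6 /K

8.1 x 10^-6 /K


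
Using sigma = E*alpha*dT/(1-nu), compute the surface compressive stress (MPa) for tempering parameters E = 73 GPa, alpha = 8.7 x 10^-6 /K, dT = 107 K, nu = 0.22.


Tempering stress: sigma = E * alpha * dT / (1 - nu)
  E (MPa) = 73 * 1000 = 73000
  Numerator = 73000 * (8.7 x 10^-6) * 107 = 67.9557
  Denominator = 1 - 0.22 = 0.78
  sigma = 67.9557 / 0.78 = 87.1 MPa

87.1 MPa


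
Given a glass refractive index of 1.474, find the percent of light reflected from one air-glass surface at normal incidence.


Fresnel reflectance at normal incidence:
  R = ((n - 1)/(n + 1))^2
  (n - 1)/(n + 1) = (1.474 - 1)/(1.474 + 1) = 0.191593
  R = 0.191593^2 = 0.0367079
  R(%) = 0.0367079 * 100 = 3.671%

3.671%


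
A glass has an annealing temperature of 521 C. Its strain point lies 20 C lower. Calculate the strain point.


Strain point = annealing point - difference:
  T_strain = 521 - 20 = 501 C

501 C


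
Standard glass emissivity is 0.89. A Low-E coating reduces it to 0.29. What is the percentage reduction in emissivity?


Percentage reduction = (1 - coated/uncoated) * 100
  Ratio = 0.29 / 0.89 = 0.3258
  Reduction = (1 - 0.3258) * 100 = 67.4%

67.4%


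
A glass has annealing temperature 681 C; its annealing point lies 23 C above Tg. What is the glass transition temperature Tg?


Rearrange T_anneal = Tg + offset for Tg:
  Tg = T_anneal - offset = 681 - 23 = 658 C

658 C


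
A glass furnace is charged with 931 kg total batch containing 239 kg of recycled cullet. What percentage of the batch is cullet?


Cullet ratio = (cullet mass / total batch mass) * 100
  Ratio = 239 / 931 * 100 = 25.67%

25.67%


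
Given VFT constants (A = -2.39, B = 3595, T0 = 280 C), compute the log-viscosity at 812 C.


VFT equation: log(eta) = A + B / (T - T0)
  T - T0 = 812 - 280 = 532
  B / (T - T0) = 3595 / 532 = 6.758
  log(eta) = -2.39 + 6.758 = 4.368

4.368


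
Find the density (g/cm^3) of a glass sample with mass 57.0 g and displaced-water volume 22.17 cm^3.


Use the definition of density:
  rho = mass / volume
  rho = 57.0 / 22.17 = 2.571 g/cm^3

2.571 g/cm^3


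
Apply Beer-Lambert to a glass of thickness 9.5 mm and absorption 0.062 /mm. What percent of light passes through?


Beer-Lambert law: T = exp(-alpha * thickness)
  exponent = -0.062 * 9.5 = -0.589
  T = exp(-0.589) = 0.5549
  Percentage = 0.5549 * 100 = 55.49%

55.49%


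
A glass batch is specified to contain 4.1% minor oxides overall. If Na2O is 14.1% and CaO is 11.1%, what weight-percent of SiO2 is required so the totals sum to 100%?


Known pieces sum to 100%:
  SiO2 = 100 - (others + Na2O + CaO)
  SiO2 = 100 - (4.1 + 14.1 + 11.1) = 70.7%

70.7%


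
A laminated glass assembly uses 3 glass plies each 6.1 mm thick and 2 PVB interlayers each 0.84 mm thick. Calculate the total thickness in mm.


Total thickness = glass contribution + PVB contribution
  Glass: 3 * 6.1 = 18.3 mm
  PVB: 2 * 0.84 = 1.68 mm
  Total = 18.3 + 1.68 = 19.98 mm

19.98 mm


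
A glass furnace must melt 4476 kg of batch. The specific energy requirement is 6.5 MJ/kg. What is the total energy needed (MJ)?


Total energy = mass * specific energy
  E = 4476 * 6.5 = 29094 MJ

29094 MJ


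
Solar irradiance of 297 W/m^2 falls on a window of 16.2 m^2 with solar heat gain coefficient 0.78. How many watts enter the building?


Solar heat gain: Q = Area * SHGC * Irradiance
  Q = 16.2 * 0.78 * 297 = 3752.9 W

3752.9 W


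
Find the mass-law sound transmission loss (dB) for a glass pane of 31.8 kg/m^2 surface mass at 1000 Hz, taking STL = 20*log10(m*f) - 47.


Mass law: STL = 20 * log10(m * f) - 47
  m * f = 31.8 * 1000 = 31800
  log10(31800) = 4.50243
  STL = 20 * 4.50243 - 47 = 90.0486 - 47 = 43.0 dB

43.0 dB


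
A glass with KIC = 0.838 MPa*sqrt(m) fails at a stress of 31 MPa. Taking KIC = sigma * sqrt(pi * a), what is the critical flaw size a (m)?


Rearrange KIC = sigma * sqrt(pi * a):
  sqrt(pi * a) = KIC / sigma
  sqrt(pi * a) = 0.838 / 31 = 0.027032
  a = (KIC / sigma)^2 / pi
  a = 0.027032^2 / pi = 0.0002326 m

0.0002326 m


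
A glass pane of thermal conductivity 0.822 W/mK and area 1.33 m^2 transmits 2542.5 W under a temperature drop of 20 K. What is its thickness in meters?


Fourier's law: t = k * A * dT / Q
  t = 0.822 * 1.33 * 20 / 2542.5
  t = 21.8652 / 2542.5 = 0.0086 m

0.0086 m


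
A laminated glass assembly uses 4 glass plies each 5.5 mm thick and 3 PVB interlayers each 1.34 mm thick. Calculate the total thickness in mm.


Total thickness = glass contribution + PVB contribution
  Glass: 4 * 5.5 = 22.0 mm
  PVB: 3 * 1.34 = 4.02 mm
  Total = 22.0 + 4.02 = 26.02 mm

26.02 mm


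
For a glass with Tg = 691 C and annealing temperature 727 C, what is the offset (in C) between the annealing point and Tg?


Offset = T_anneal - Tg:
  offset = 727 - 691 = 36 C

36 C


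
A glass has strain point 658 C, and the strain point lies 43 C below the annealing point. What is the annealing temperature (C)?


T_anneal = T_strain + gap:
  T_anneal = 658 + 43 = 701 C

701 C


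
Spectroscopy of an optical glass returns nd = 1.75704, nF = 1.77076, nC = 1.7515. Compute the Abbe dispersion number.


Abbe number formula: Vd = (nd - 1) / (nF - nC)
  nd - 1 = 1.75704 - 1 = 0.75704
  nF - nC = 1.77076 - 1.7515 = 0.01926
  Vd = 0.75704 / 0.01926 = 39.31

39.31


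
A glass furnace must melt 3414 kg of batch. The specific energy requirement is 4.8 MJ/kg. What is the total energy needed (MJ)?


Total energy = mass * specific energy
  E = 3414 * 4.8 = 16387.2 MJ

16387.2 MJ


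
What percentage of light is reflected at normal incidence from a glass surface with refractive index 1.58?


Fresnel reflectance at normal incidence:
  R = ((n - 1)/(n + 1))^2
  (n - 1)/(n + 1) = (1.58 - 1)/(1.58 + 1) = 0.224806
  R = 0.224806^2 = 0.0505377
  R(%) = 0.0505377 * 100 = 5.054%

5.054%


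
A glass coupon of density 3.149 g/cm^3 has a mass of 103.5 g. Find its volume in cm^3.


Rearrange rho = m / V:
  V = m / rho
  V = 103.5 / 3.149 = 32.868 cm^3

32.868 cm^3


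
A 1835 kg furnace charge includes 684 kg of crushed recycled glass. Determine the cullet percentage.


Cullet ratio = (cullet mass / total batch mass) * 100
  Ratio = 684 / 1835 * 100 = 37.28%

37.28%


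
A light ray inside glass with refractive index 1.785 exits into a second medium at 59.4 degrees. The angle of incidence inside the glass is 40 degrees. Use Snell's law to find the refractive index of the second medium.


Apply Snell's law: n1 * sin(theta1) = n2 * sin(theta2)
  n2 = n1 * sin(theta1) / sin(theta2)
  sin(40) = 0.642788
  sin(59.4) = 0.860742
  n2 = 1.785 * 0.642788 / 0.860742 = 1.333

1.333


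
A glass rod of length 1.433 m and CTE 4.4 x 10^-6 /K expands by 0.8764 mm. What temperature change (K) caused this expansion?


Rearrange dL = alpha * L0 * dT for dT:
  dT = dL / (alpha * L0)
  dL (m) = 0.8764 / 1000 = 0.0008764
  dT = 0.0008764 / ((4.4 x 10^-6) * 1.433) = 139.0 K

139.0 K


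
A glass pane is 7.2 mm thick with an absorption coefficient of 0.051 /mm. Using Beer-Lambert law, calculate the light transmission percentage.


Beer-Lambert law: T = exp(-alpha * thickness)
  exponent = -0.051 * 7.2 = -0.3672
  T = exp(-0.3672) = 0.6927
  Percentage = 0.6927 * 100 = 69.27%

69.27%


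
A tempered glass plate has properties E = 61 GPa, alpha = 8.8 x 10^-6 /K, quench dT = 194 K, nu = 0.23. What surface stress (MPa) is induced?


Tempering stress: sigma = E * alpha * dT / (1 - nu)
  E (MPa) = 61 * 1000 = 61000
  Numerator = 61000 * (8.8 x 10^-6) * 194 = 104.1392
  Denominator = 1 - 0.23 = 0.77
  sigma = 104.1392 / 0.77 = 135.2 MPa

135.2 MPa


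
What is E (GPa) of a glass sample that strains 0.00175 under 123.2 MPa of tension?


Young's modulus: E = stress / strain
  E = 123.2 MPa / 0.00175 = 70400 MPa
Convert to GPa: 70400 / 1000 = 70.4 GPa

70.4 GPa


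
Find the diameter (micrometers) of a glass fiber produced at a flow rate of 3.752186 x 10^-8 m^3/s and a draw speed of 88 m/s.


Cross-sectional area from continuity:
  A = Q / v = 3.752186 x 10^-8 / 88 = 4.263848 x 10^-10 m^2
Diameter from circular cross-section:
  d = sqrt(4A / pi) * 10^6 (m -> um)
  d = sqrt(4 * 4.263848 x 10^-10 / pi) * 10^6 = 23.3 um

23.3 um


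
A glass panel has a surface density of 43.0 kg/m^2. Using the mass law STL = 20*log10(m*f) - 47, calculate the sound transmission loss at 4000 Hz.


Mass law: STL = 20 * log10(m * f) - 47
  m * f = 43.0 * 4000 = 172000
  log10(172000) = 5.23553
  STL = 20 * 5.23553 - 47 = 104.7106 - 47 = 57.7 dB

57.7 dB


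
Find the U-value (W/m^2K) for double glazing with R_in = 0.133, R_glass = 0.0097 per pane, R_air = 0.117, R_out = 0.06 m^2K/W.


Total thermal resistance (series):
  R_total = R_in + R_glass + R_air + R_glass + R_out
  R_total = 0.133 + 0.0097 + 0.117 + 0.0097 + 0.06 = 0.3294 m^2K/W
U-value = 1 / R_total = 1 / 0.3294 = 3.036 W/m^2K

3.036 W/m^2K


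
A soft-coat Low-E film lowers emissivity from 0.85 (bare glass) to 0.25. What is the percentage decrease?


Percentage reduction = (1 - coated/uncoated) * 100
  Ratio = 0.25 / 0.85 = 0.2941
  Reduction = (1 - 0.2941) * 100 = 70.6%

70.6%


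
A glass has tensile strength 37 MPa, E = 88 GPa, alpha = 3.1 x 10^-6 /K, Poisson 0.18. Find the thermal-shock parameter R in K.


Thermal shock resistance: R = sigma * (1 - nu) / (E * alpha)
  Numerator = 37 * (1 - 0.18) = 30.34
  Denominator = 88 * 1000 * (3.1 x 10^-6) = 0.2728
  R = 30.34 / 0.2728 = 111.2 K

111.2 K


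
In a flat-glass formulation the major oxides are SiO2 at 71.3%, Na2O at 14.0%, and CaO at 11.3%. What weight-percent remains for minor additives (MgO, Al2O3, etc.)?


Sum the three major oxides:
  SiO2 + Na2O + CaO = 71.3 + 14.0 + 11.3 = 96.6%
Subtract from 100%:
  Others = 100 - 96.6 = 3.4%

3.4%


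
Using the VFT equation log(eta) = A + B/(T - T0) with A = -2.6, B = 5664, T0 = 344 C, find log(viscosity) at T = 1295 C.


VFT equation: log(eta) = A + B / (T - T0)
  T - T0 = 1295 - 344 = 951
  B / (T - T0) = 5664 / 951 = 5.956
  log(eta) = -2.6 + 5.956 = 3.356

3.356


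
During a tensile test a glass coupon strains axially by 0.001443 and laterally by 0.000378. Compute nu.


Poisson's ratio: nu = lateral strain / axial strain
  nu = 0.000378 / 0.001443 = 0.262

0.262


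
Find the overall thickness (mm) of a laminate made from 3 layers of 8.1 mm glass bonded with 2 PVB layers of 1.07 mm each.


Total thickness = glass contribution + PVB contribution
  Glass: 3 * 8.1 = 24.3 mm
  PVB: 2 * 1.07 = 2.14 mm
  Total = 24.3 + 2.14 = 26.44 mm

26.44 mm


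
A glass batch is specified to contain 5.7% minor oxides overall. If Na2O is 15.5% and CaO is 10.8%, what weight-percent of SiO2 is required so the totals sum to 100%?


Known pieces sum to 100%:
  SiO2 = 100 - (others + Na2O + CaO)
  SiO2 = 100 - (5.7 + 15.5 + 10.8) = 68.0%

68.0%


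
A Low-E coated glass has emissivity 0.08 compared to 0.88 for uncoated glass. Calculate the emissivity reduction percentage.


Percentage reduction = (1 - coated/uncoated) * 100
  Ratio = 0.08 / 0.88 = 0.0909
  Reduction = (1 - 0.0909) * 100 = 90.9%

90.9%


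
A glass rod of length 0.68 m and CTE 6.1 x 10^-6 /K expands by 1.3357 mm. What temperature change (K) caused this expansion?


Rearrange dL = alpha * L0 * dT for dT:
  dT = dL / (alpha * L0)
  dL (m) = 1.3357 / 1000 = 0.0013357
  dT = 0.0013357 / ((6.1 x 10^-6) * 0.68) = 322.0 K

322.0 K


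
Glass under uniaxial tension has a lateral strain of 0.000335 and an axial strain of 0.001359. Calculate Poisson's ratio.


Poisson's ratio: nu = lateral strain / axial strain
  nu = 0.000335 / 0.001359 = 0.2465

0.2465


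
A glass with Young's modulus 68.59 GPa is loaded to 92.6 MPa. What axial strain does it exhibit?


Rearrange E = sigma / epsilon:
  epsilon = sigma / E
  E (MPa) = 68.59 * 1000 = 68590
  epsilon = 92.6 / 68590 = 0.00135

0.00135


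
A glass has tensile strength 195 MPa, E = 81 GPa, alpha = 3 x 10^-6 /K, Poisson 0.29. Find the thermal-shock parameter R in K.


Thermal shock resistance: R = sigma * (1 - nu) / (E * alpha)
  Numerator = 195 * (1 - 0.29) = 138.45
  Denominator = 81 * 1000 * (3 x 10^-6) = 0.243
  R = 138.45 / 0.243 = 569.8 K

569.8 K


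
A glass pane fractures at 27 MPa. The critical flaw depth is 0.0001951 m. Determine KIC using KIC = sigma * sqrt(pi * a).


Fracture toughness: KIC = sigma * sqrt(pi * a)
  pi * a = pi * 0.0001951 = 0.000612925
  sqrt(pi * a) = 0.024757
  KIC = 27 * 0.024757 = 0.668 MPa*sqrt(m)

0.668 MPa*sqrt(m)


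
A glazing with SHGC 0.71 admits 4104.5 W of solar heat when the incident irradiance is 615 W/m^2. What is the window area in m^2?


Rearrange Q = Area * SHGC * Irradiance:
  Area = Q / (SHGC * Irradiance)
  Area = 4104.5 / (0.71 * 615) = 9.4 m^2

9.4 m^2


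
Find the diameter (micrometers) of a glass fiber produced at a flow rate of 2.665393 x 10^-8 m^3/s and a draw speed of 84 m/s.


Cross-sectional area from continuity:
  A = Q / v = 2.665393 x 10^-8 / 84 = 3.173087 x 10^-10 m^2
Diameter from circular cross-section:
  d = sqrt(4A / pi) * 10^6 (m -> um)
  d = sqrt(4 * 3.173087 x 10^-10 / pi) * 10^6 = 20.1 um

20.1 um


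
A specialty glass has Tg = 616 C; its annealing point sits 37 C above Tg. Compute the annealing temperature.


The annealing temperature is Tg plus the offset:
  T_anneal = 616 + 37 = 653 C

653 C


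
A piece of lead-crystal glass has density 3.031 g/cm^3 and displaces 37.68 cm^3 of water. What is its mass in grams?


Rearrange rho = m / V:
  m = rho * V
  m = 3.031 * 37.68 = 114.208 g

114.208 g


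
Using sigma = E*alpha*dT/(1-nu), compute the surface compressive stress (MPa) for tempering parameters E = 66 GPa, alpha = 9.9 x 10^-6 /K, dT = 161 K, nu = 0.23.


Tempering stress: sigma = E * alpha * dT / (1 - nu)
  E (MPa) = 66 * 1000 = 66000
  Numerator = 66000 * (9.9 x 10^-6) * 161 = 105.1974
  Denominator = 1 - 0.23 = 0.77
  sigma = 105.1974 / 0.77 = 136.6 MPa

136.6 MPa


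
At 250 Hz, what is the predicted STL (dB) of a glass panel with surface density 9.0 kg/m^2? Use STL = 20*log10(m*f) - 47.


Mass law: STL = 20 * log10(m * f) - 47
  m * f = 9.0 * 250 = 2250
  log10(2250) = 3.35218
  STL = 20 * 3.35218 - 47 = 67.0436 - 47 = 20.0 dB

20.0 dB


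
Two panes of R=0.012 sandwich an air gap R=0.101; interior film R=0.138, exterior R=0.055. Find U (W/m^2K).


Total thermal resistance (series):
  R_total = R_in + R_glass + R_air + R_glass + R_out
  R_total = 0.138 + 0.012 + 0.101 + 0.012 + 0.055 = 0.318 m^2K/W
U-value = 1 / R_total = 1 / 0.318 = 3.145 W/m^2K

3.145 W/m^2K


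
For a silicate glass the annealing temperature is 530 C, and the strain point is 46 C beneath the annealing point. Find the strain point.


Strain point = annealing point - difference:
  T_strain = 530 - 46 = 484 C

484 C


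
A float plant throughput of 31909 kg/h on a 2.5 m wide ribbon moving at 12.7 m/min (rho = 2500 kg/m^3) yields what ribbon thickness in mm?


Ribbon cross-section from mass balance:
  Volume rate = throughput / density = 31909 / 2500 = 12.7636 m^3/h
  thickness = volume rate / (speed * 60 * width), i.e.
  thickness = throughput / (60 * speed * width * density) * 1000
  thickness = 31909 / (60 * 12.7 * 2.5 * 2500) * 1000 = 6.7 mm

6.7 mm


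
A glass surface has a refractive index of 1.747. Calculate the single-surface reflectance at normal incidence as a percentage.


Fresnel reflectance at normal incidence:
  R = ((n - 1)/(n + 1))^2
  (n - 1)/(n + 1) = (1.747 - 1)/(1.747 + 1) = 0.271933
  R = 0.271933^2 = 0.0739476
  R(%) = 0.0739476 * 100 = 7.395%

7.395%


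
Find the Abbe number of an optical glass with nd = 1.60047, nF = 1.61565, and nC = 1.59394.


Abbe number formula: Vd = (nd - 1) / (nF - nC)
  nd - 1 = 1.60047 - 1 = 0.60047
  nF - nC = 1.61565 - 1.59394 = 0.02171
  Vd = 0.60047 / 0.02171 = 27.66

27.66


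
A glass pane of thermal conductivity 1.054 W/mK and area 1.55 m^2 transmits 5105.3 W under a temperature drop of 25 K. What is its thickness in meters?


Fourier's law: t = k * A * dT / Q
  t = 1.054 * 1.55 * 25 / 5105.3
  t = 40.8425 / 5105.3 = 0.008 m

0.008 m


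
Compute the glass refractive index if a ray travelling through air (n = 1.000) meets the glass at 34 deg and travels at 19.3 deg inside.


Apply Snell's law: n1 * sin(theta1) = n2 * sin(theta2)
  n2 = n1 * sin(theta1) / sin(theta2)
  sin(34) = 0.559193
  sin(19.3) = 0.330514
  n2 = 1.000 * 0.559193 / 0.330514 = 1.6919

1.6919


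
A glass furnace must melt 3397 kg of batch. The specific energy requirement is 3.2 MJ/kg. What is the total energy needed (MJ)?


Total energy = mass * specific energy
  E = 3397 * 3.2 = 10870.4 MJ

10870.4 MJ


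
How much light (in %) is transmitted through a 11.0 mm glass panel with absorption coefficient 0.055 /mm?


Beer-Lambert law: T = exp(-alpha * thickness)
  exponent = -0.055 * 11.0 = -0.605
  T = exp(-0.605) = 0.5461
  Percentage = 0.5461 * 100 = 54.61%

54.61%


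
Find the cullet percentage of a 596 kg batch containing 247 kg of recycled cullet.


Cullet ratio = (cullet mass / total batch mass) * 100
  Ratio = 247 / 596 * 100 = 41.44%

41.44%


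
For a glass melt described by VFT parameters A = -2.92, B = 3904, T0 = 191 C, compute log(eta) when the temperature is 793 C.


VFT equation: log(eta) = A + B / (T - T0)
  T - T0 = 793 - 191 = 602
  B / (T - T0) = 3904 / 602 = 6.485
  log(eta) = -2.92 + 6.485 = 3.565

3.565


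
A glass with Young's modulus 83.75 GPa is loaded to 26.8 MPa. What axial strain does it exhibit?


Rearrange E = sigma / epsilon:
  epsilon = sigma / E
  E (MPa) = 83.75 * 1000 = 83750
  epsilon = 26.8 / 83750 = 0.00032

0.00032


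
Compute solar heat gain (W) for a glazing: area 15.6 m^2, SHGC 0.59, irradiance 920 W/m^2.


Solar heat gain: Q = Area * SHGC * Irradiance
  Q = 15.6 * 0.59 * 920 = 8467.7 W

8467.7 W


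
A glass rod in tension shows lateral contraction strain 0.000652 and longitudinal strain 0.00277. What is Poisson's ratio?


Poisson's ratio: nu = lateral strain / axial strain
  nu = 0.000652 / 0.00277 = 0.2354

0.2354


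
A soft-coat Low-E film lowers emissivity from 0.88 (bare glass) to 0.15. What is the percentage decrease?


Percentage reduction = (1 - coated/uncoated) * 100
  Ratio = 0.15 / 0.88 = 0.1705
  Reduction = (1 - 0.1705) * 100 = 83.0%

83.0%


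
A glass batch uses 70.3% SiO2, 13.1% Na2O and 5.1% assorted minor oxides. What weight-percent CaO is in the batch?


Pieces sum to 100%:
  CaO = 100 - (SiO2 + Na2O + others)
  CaO = 100 - (70.3 + 13.1 + 5.1) = 11.5%

11.5%


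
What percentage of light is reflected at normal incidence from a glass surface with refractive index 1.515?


Fresnel reflectance at normal incidence:
  R = ((n - 1)/(n + 1))^2
  (n - 1)/(n + 1) = (1.515 - 1)/(1.515 + 1) = 0.204771
  R = 0.204771^2 = 0.0419312
  R(%) = 0.0419312 * 100 = 4.193%

4.193%


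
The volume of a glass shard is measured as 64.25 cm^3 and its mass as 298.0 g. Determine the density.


Use the definition of density:
  rho = mass / volume
  rho = 298.0 / 64.25 = 4.638 g/cm^3

4.638 g/cm^3


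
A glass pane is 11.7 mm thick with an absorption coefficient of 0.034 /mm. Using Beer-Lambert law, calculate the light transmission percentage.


Beer-Lambert law: T = exp(-alpha * thickness)
  exponent = -0.034 * 11.7 = -0.3978
  T = exp(-0.3978) = 0.6718
  Percentage = 0.6718 * 100 = 67.18%

67.18%


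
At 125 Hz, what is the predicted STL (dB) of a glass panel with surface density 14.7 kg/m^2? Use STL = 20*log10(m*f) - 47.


Mass law: STL = 20 * log10(m * f) - 47
  m * f = 14.7 * 125 = 1837.5
  log10(1837.5) = 3.26423
  STL = 20 * 3.26423 - 47 = 65.2846 - 47 = 18.3 dB

18.3 dB


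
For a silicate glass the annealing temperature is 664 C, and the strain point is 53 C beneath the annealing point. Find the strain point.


Strain point = annealing point - difference:
  T_strain = 664 - 53 = 611 C

611 C


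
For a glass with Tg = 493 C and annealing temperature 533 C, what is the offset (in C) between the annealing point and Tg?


Offset = T_anneal - Tg:
  offset = 533 - 493 = 40 C

40 C
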